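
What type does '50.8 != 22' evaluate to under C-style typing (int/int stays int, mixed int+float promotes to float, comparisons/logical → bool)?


Operand types: float != int
Rule: comparison yields bool
Result type: bool


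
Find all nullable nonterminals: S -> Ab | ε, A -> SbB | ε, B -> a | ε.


A nonterminal is nullable iff some alternative derives ε (directly, or every symbol in it is nullable)
Nullable: {A, B, S}


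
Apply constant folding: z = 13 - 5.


13 - 5 = 8 at compile time
Optimized: z = 8


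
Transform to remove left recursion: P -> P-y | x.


Left-recursive alternatives: P-y; non-recursive: x
Introduce P': P -> xP', P' -> -yP' | ε


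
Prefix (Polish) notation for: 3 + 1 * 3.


'*' binds tighter: tree is (+ 3 (* 1 3))
Prefix: + 3 * 1 3


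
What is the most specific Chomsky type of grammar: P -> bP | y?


Right-linear: every RHS is a terminal or a terminal followed by one nonterminal
Classification: Type 3 (Regular)


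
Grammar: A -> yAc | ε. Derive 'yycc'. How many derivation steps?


Derivation: A => yAc => yyAcc => yycc
Steps: 3


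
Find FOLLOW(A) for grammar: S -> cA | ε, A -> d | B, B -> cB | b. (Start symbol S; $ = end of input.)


$ ∈ FOLLOW(S). For each A -> αBβ: add FIRST(β)\{ε} to FOLLOW(B); if β nullable, add FOLLOW(A).
FOLLOW(A) = {$}


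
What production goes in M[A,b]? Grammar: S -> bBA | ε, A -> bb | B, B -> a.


For [A, b]: 'b' ∈ FIRST(bb)
Entry: A -> bb


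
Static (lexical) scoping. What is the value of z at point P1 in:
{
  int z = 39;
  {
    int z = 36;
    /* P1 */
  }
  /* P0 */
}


z declared in the same block as P1
z = 36


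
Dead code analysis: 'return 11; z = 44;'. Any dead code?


statement follows a return and is unreachable
Dead: 'z = 44'


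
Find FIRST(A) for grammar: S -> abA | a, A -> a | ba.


Per alternative of A: FIRST(a) = {a}; FIRST(ba) = {b}
FIRST(A) = {a, b}


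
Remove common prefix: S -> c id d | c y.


Common prefix: 'c'
Factored: S -> c S', S' -> id d | y


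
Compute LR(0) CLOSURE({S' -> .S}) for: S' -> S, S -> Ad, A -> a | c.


Start: S' -> .S
For each item with dot before a nonterminal B, add B -> .γ for every B-production
Closure: [S' -> .S, S -> .Ad, A -> .a, A -> .c]


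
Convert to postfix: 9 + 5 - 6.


Left to right (same or higher precedence on left)
Postfix: 9 5 + 6 -


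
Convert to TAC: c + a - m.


Break into single-operator statements:
t1 = c + a
t2 = t1 - m


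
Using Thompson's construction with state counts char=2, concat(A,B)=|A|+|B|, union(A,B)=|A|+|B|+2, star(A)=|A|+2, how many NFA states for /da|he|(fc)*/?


Syntax tree has 6 char leaf(s), 2 union(s), 1 star(s)
chars contribute 6×2 = 12; each union adds +2; each star adds +2
Total: 12 + 4 + 2 = 18 states


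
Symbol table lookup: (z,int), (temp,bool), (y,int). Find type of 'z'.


Lookup 'z' → type int


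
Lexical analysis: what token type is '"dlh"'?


Pattern: double-quoted sequence
Type: STRING_LITERAL


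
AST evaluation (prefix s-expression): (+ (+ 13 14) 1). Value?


Evaluate inner: (+ 13 14) = 27
Evaluate root: (+ 27 1) = 28
Result: 28


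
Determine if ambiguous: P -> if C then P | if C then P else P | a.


dangling else: 'if C then if C then a else a' parses two ways
Ambiguous


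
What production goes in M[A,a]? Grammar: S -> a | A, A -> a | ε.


For [A, a]: 'a' ∈ FIRST(a)
Entry: A -> a


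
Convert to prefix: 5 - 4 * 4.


'*' binds tighter: tree is (- 5 (* 4 4))
Prefix: - 5 * 4 4


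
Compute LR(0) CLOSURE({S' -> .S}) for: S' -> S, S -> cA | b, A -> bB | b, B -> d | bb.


Start: S' -> .S
For each item with dot before a nonterminal B, add B -> .γ for every B-production
Closure: [S' -> .S, S -> .cA, S -> .b]


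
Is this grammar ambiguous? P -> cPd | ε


balanced c^n…d^n: each string has a unique parse
Unambiguous


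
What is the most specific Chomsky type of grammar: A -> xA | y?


Right-linear: every RHS is a terminal or a terminal followed by one nonterminal
Classification: Type 3 (Regular)


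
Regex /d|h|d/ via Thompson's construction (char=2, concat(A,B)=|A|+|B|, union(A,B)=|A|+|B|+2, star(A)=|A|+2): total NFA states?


Syntax tree has 3 char leaf(s), 2 union(s), 0 star(s)
chars contribute 3×2 = 6; each union adds +2; each star adds +2
Total: 6 + 4 + 0 = 10 states


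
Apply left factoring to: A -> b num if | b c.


Common prefix: 'b'
Factored: A -> b A', A' -> num if | c


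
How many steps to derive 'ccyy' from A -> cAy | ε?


Derivation: A => cAy => ccAyy => ccyy
Steps: 3


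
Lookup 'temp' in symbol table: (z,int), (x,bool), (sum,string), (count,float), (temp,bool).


Lookup 'temp' → type bool


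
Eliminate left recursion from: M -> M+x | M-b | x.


Left-recursive alternatives: M+x, M-b; non-recursive: x
Introduce M': M -> xM', M' -> +xM' | -bM' | ε


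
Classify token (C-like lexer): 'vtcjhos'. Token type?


Pattern: letter/underscore followed by alphanumerics, not a keyword
Type: IDENTIFIER


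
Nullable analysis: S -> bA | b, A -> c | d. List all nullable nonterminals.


A nonterminal is nullable iff some alternative derives ε (directly, or every symbol in it is nullable)
Nullable: {}


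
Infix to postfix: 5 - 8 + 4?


Left to right (same or higher precedence on left)
Postfix: 5 8 - 4 +


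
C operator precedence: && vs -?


'-' is additive (level 9); '&&' is logical AND (level 2)
Higher level binds tighter
'-' has higher precedence than '&&'


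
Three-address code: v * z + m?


Break into single-operator statements:
t1 = v * z
t2 = t1 + m


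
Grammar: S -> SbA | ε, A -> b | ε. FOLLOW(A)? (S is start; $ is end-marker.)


$ ∈ FOLLOW(S). For each A -> αBβ: add FIRST(β)\{ε} to FOLLOW(B); if β nullable, add FOLLOW(A).
FOLLOW(A) = {$, b}


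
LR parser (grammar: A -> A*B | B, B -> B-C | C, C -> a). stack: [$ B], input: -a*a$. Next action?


shift '-' to continue B -> B-C
Action: shift


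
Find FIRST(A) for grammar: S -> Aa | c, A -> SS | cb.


Per alternative of A: FIRST(SS) = {c}; FIRST(cb) = {c}
FIRST(A) = {c}


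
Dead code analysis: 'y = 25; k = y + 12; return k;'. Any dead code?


y is read by k's definition; k is returned
No dead code


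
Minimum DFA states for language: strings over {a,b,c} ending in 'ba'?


Track the longest suffix of input matching a prefix of 'ba': 3 classes (prefixes of length 0..2)
Minimal DFA: 3 states


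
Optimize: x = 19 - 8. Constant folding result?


19 - 8 = 11 at compile time
Optimized: x = 11


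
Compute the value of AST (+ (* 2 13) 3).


Evaluate inner: (* 2 13) = 26
Evaluate root: (+ 26 3) = 29
Result: 29


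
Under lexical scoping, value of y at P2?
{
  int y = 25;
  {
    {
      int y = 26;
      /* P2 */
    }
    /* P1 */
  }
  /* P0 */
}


y declared in the same block as P2
y = 26


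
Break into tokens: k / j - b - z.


Scan left to right, longest-match per lexeme
Tokens: ID(k), OP(/), ID(j), OP(-), ID(b), OP(-), ID(z)


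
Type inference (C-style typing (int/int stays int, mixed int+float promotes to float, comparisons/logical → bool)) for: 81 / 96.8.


Operand types: int / float
Rule: mixed int/float promotes to float; int/int stays int
Result type: float


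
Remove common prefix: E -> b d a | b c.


Common prefix: 'b'
Factored: E -> b E', E' -> d a | c


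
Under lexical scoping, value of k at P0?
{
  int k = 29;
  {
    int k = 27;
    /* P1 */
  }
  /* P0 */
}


k declared in the same block as P0
k = 29


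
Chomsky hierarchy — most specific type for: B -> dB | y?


Right-linear: every RHS is a terminal or a terminal followed by one nonterminal
Classification: Type 3 (Regular)


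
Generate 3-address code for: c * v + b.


Break into single-operator statements:
t1 = c * v
t2 = t1 + b


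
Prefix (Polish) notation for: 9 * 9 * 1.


left-to-right (same/higher precedence on left): tree is (* (* 9 9) 1)
Prefix: * * 9 9 1


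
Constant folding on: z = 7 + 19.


7 + 19 = 26 at compile time
Optimized: z = 26


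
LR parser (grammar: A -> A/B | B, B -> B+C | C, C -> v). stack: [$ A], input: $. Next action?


start symbol A on stack, input exhausted
Action: accept


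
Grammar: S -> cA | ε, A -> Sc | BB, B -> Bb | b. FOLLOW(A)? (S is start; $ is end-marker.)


$ ∈ FOLLOW(S). For each A -> αBβ: add FIRST(β)\{ε} to FOLLOW(B); if β nullable, add FOLLOW(A).
FOLLOW(A) = {$, c}


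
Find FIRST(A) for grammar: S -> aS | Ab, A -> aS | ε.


Per alternative of A: FIRST(aS) = {a}; FIRST(ε) = {ε}
FIRST(A) = {a, ε}


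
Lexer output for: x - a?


Scan left to right, longest-match per lexeme
Tokens: ID(x), OP(-), ID(a)


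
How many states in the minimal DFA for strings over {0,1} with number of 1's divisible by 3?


Track (count of 1) mod 3: states 0..2, accept at 0
Minimal DFA: 3 states


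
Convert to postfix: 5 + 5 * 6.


* has higher precedence, evaluate 5*6 first
Postfix: 5 5 6 * +


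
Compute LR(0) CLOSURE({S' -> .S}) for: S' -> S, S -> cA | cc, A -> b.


Start: S' -> .S
For each item with dot before a nonterminal B, add B -> .γ for every B-production
Closure: [S' -> .S, S -> .cA, S -> .cc]


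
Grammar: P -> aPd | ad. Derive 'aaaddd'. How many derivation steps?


Derivation: P => aPd => aaPdd => aaaddd
Steps: 3


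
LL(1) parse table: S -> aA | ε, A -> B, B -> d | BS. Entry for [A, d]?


For [A, d]: 'd' ∈ FIRST(B)
Entry: A -> B


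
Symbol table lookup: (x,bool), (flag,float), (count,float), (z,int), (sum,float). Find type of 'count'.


Lookup 'count' → type float


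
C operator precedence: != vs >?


'>' is relational (level 7); '!=' is equality (level 6)
Higher level binds tighter
'>' has higher precedence than '!='


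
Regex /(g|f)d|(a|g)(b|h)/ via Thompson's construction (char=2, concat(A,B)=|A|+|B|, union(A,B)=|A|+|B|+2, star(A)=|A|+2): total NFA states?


Syntax tree has 7 char leaf(s), 4 union(s), 0 star(s)
chars contribute 7×2 = 14; each union adds +2; each star adds +2
Total: 14 + 8 + 0 = 22 states


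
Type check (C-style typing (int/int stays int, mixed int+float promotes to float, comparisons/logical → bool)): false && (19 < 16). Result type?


Operand types: bool && bool
Rule: logical operators take bool operands and yield bool
Result type: bool


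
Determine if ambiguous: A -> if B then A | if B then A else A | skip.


dangling else: 'if B then if B then skip else skip' parses two ways
Ambiguous


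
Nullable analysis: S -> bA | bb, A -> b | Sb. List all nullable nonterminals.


A nonterminal is nullable iff some alternative derives ε (directly, or every symbol in it is nullable)
Nullable: {}


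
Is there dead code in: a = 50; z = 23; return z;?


a is assigned but never read
Dead: 'a = 50'


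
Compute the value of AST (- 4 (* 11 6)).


Evaluate inner: (* 11 6) = 66
Evaluate root: (- 4 66) = -62
Result: -62


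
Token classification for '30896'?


Pattern: digits only
Type: INTEGER_LITERAL


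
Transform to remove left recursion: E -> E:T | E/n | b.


Left-recursive alternatives: E:T, E/n; non-recursive: b
Introduce E': E -> bE', E' -> :TE' | /nE' | ε


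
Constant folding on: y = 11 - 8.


11 - 8 = 3 at compile time
Optimized: y = 3


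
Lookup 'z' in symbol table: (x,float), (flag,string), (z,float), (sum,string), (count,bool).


Lookup 'z' → type float


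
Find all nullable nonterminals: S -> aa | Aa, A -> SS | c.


A nonterminal is nullable iff some alternative derives ε (directly, or every symbol in it is nullable)
Nullable: {}


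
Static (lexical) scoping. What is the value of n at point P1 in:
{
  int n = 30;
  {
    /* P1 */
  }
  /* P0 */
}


P1's block does not declare n; resolves to the enclosing declaration at depth 0
n = 30


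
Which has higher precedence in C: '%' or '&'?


'%' is multiplicative (level 10); '&' is bitwise AND (level 5)
Higher level binds tighter
'%' has higher precedence than '&'


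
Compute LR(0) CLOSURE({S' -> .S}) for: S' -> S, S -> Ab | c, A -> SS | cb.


Start: S' -> .S
For each item with dot before a nonterminal B, add B -> .γ for every B-production
Closure: [S' -> .S, S -> .Ab, S -> .c, A -> .SS, A -> .cb]


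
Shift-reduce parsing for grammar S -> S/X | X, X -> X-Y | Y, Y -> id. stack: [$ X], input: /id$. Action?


lookahead ∉ {-} so X won't extend; reduce S -> X
Action: reduce (S -> X)


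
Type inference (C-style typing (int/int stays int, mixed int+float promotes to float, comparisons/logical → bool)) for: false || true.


Operand types: bool || bool
Rule: logical operators take bool operands and yield bool
Result type: bool


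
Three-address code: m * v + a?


Break into single-operator statements:
t1 = m * v
t2 = t1 + a


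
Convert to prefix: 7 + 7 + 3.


left-to-right (same/higher precedence on left): tree is (+ (+ 7 7) 3)
Prefix: + + 7 7 3


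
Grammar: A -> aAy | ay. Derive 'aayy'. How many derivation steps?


Derivation: A => aAy => aayy
Steps: 2


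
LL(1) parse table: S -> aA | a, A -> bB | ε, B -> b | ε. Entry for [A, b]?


For [A, b]: 'b' ∈ FIRST(bB)
Entry: A -> bB


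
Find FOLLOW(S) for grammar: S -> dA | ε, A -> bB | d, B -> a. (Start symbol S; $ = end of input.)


$ ∈ FOLLOW(S). For each A -> αBβ: add FIRST(β)\{ε} to FOLLOW(B); if β nullable, add FOLLOW(A).
FOLLOW(S) = {$}


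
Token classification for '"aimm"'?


Pattern: double-quoted sequence
Type: STRING_LITERAL


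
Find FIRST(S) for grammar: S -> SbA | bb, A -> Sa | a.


Per alternative of S: FIRST(SbA) = {b}; FIRST(bb) = {b}
FIRST(S) = {b}


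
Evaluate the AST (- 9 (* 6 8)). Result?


Evaluate inner: (* 6 8) = 48
Evaluate root: (- 9 48) = -39
Result: -39


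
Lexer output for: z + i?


Scan left to right, longest-match per lexeme
Tokens: ID(z), OP(+), ID(i)


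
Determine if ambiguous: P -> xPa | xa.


balanced x^n…a^n: each string has a unique parse
Unambiguous


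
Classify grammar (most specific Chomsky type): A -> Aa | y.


Left-linear: every RHS is a terminal or one nonterminal followed by a terminal
Classification: Type 3 (Regular)


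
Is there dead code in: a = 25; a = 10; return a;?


first assignment to a is overwritten before any read
Dead: 'a = 25'


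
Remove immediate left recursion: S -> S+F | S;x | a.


Left-recursive alternatives: S+F, S;x; non-recursive: a
Introduce S': S -> aS', S' -> +FS' | ;xS' | ε


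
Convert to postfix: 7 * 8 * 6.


Left to right (same or higher precedence on left)
Postfix: 7 8 * 6 *


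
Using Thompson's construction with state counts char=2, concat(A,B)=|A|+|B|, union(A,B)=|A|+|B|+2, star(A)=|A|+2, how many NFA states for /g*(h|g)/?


Syntax tree has 3 char leaf(s), 1 union(s), 1 star(s)
chars contribute 3×2 = 6; each union adds +2; each star adds +2
Total: 6 + 2 + 2 = 10 states


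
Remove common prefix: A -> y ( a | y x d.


Common prefix: 'y'
Factored: A -> y A', A' -> ( a | x d


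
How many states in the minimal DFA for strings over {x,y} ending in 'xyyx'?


Track the longest suffix of input matching a prefix of 'xyyx': 5 classes (prefixes of length 0..4)
Minimal DFA: 5 states


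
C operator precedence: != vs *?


'*' is multiplicative (level 10); '!=' is equality (level 6)
Higher level binds tighter
'*' has higher precedence than '!='


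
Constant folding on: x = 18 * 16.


18 * 16 = 288 at compile time
Optimized: x = 288


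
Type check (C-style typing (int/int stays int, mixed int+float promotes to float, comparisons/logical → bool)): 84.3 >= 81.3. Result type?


Operand types: float >= float
Rule: comparison yields bool
Result type: bool


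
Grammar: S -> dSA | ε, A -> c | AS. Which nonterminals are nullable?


A nonterminal is nullable iff some alternative derives ε (directly, or every symbol in it is nullable)
Nullable: {S}


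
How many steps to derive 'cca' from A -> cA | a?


Derivation: A => cA => ccA => cca
Steps: 3


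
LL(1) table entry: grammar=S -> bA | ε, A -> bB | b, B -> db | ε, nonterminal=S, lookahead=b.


For [S, b]: 'b' ∈ FIRST(bA)
Entry: S -> bA


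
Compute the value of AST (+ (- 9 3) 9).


Evaluate inner: (- 9 3) = 6
Evaluate root: (+ 6 9) = 15
Result: 15


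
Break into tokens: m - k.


Scan left to right, longest-match per lexeme
Tokens: ID(m), OP(-), ID(k)


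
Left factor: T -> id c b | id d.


Common prefix: 'id'
Factored: T -> id T', T' -> c b | d


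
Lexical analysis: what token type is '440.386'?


Pattern: digits with a decimal point
Type: FLOAT_LITERAL


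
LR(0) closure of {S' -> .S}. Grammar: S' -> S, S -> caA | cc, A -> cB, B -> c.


Start: S' -> .S
For each item with dot before a nonterminal B, add B -> .γ for every B-production
Closure: [S' -> .S, S -> .caA, S -> .cc]


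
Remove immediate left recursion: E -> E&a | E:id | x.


Left-recursive alternatives: E&a, E:id; non-recursive: x
Introduce E': E -> xE', E' -> &aE' | :idE' | ε


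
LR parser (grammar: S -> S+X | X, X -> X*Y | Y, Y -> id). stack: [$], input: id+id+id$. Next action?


no handle on stack; shift 'id'
Action: shift


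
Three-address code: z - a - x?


Break into single-operator statements:
t1 = z - a
t2 = t1 - x


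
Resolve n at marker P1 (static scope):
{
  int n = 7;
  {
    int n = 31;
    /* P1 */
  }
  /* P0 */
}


n declared in the same block as P1
n = 31


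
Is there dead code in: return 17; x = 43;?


statement follows a return and is unreachable
Dead: 'x = 43'


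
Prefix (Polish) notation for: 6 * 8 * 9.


left-to-right (same/higher precedence on left): tree is (* (* 6 8) 9)
Prefix: * * 6 8 9


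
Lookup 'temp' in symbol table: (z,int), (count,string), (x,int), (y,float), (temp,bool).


Lookup 'temp' → type bool


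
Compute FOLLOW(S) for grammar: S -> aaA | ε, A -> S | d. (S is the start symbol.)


$ ∈ FOLLOW(S). For each A -> αBβ: add FIRST(β)\{ε} to FOLLOW(B); if β nullable, add FOLLOW(A).
FOLLOW(S) = {$}


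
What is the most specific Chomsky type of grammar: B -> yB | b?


Right-linear: every RHS is a terminal or a terminal followed by one nonterminal
Classification: Type 3 (Regular)


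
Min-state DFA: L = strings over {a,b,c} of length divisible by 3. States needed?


Track length mod 3: states 0..2, accept at 0
Minimal DFA: 3 states


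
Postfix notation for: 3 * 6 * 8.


Left to right (same or higher precedence on left)
Postfix: 3 6 * 8 *


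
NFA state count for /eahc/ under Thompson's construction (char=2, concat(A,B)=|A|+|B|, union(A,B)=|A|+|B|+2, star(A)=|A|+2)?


Syntax tree has 4 char leaf(s), 0 union(s), 0 star(s)
chars contribute 4×2 = 8; each union adds +2; each star adds +2
Total: 8 + 0 + 0 = 8 states


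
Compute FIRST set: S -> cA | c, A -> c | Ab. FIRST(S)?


Per alternative of S: FIRST(cA) = {c}; FIRST(c) = {c}
FIRST(S) = {c}


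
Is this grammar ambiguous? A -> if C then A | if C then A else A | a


dangling else: 'if C then if C then a else a' parses two ways
Ambiguous


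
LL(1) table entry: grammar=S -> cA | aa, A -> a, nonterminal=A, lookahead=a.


For [A, a]: 'a' ∈ FIRST(a)
Entry: A -> a


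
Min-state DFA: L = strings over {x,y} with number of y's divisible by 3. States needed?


Track (count of y) mod 3: states 0..2, accept at 0
Minimal DFA: 3 states


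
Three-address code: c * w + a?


Break into single-operator statements:
t1 = c * w
t2 = t1 + a


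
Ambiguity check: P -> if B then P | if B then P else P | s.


dangling else: 'if B then if B then s else s' parses two ways
Ambiguous


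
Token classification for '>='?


Pattern: operator symbol
Type: OPERATOR


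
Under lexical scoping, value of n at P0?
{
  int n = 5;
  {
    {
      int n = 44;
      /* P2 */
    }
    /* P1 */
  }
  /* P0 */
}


n declared in the same block as P0
n = 5


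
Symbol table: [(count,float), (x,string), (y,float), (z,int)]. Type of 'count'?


Lookup 'count' → type float


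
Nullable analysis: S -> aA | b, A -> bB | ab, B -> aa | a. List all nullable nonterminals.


A nonterminal is nullable iff some alternative derives ε (directly, or every symbol in it is nullable)
Nullable: {}


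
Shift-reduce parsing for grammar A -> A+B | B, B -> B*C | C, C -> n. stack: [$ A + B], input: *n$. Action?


'*' can extend B; shift to build B -> B*C
Action: shift


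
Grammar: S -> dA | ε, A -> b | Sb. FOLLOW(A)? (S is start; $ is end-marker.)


$ ∈ FOLLOW(S). For each A -> αBβ: add FIRST(β)\{ε} to FOLLOW(B); if β nullable, add FOLLOW(A).
FOLLOW(A) = {$, b}


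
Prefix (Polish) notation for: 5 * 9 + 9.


left-to-right (same/higher precedence on left): tree is (+ (* 5 9) 9)
Prefix: + * 5 9 9


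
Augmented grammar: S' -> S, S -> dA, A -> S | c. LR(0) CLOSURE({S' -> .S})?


Start: S' -> .S
For each item with dot before a nonterminal B, add B -> .γ for every B-production
Closure: [S' -> .S, S -> .dA]


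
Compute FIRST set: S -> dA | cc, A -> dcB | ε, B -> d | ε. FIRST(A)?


Per alternative of A: FIRST(dcB) = {d}; FIRST(ε) = {ε}
FIRST(A) = {d, ε}


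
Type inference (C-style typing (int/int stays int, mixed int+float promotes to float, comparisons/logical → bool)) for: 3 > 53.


Operand types: int > int
Rule: comparison yields bool
Result type: bool


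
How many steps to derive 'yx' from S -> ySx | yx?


Derivation: S => yx
Steps: 1


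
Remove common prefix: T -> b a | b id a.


Common prefix: 'b'
Factored: T -> b T', T' -> a | id a


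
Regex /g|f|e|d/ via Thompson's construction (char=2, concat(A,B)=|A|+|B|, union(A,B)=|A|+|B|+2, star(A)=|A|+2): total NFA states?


Syntax tree has 4 char leaf(s), 3 union(s), 0 star(s)
chars contribute 4×2 = 8; each union adds +2; each star adds +2
Total: 8 + 6 + 0 = 14 states


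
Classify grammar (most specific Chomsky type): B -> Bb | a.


Left-linear: every RHS is a terminal or one nonterminal followed by a terminal
Classification: Type 3 (Regular)


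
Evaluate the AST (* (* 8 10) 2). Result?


Evaluate inner: (* 8 10) = 80
Evaluate root: (* 80 2) = 160
Result: 160


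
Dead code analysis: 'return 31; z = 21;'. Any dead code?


statement follows a return and is unreachable
Dead: 'z = 21'


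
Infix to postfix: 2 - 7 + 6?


Left to right (same or higher precedence on left)
Postfix: 2 7 - 6 +


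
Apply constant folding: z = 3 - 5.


3 - 5 = -2 at compile time
Optimized: z = -2


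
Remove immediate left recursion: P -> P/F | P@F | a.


Left-recursive alternatives: P/F, P@F; non-recursive: a
Introduce P': P -> aP', P' -> /FP' | @FP' | ε


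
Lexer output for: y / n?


Scan left to right, longest-match per lexeme
Tokens: ID(y), OP(/), ID(n)


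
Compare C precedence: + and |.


'+' is additive (level 9); '|' is bitwise OR (level 3)
Higher level binds tighter
'+' has higher precedence than '|'


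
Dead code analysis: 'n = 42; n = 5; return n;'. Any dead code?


first assignment to n is overwritten before any read
Dead: 'n = 42'


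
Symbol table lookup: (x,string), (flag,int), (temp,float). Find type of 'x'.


Lookup 'x' → type string


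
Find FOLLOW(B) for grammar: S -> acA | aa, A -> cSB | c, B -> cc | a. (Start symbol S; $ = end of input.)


$ ∈ FOLLOW(S). For each A -> αBβ: add FIRST(β)\{ε} to FOLLOW(B); if β nullable, add FOLLOW(A).
FOLLOW(B) = {$, a, c}


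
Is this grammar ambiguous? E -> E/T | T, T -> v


precedence layered via separate nonterminal T: deterministic
Unambiguous


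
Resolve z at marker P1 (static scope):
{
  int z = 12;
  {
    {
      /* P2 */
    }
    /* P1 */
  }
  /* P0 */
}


P1's block does not declare z; resolves to the enclosing declaration at depth 0
z = 12


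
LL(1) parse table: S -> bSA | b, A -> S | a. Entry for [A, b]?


For [A, b]: 'b' ∈ FIRST(S)
Entry: A -> S


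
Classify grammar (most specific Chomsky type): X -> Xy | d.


Left-linear: every RHS is a terminal or one nonterminal followed by a terminal
Classification: Type 3 (Regular)


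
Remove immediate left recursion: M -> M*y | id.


Left-recursive alternatives: M*y; non-recursive: id
Introduce M': M -> idM', M' -> *yM' | ε


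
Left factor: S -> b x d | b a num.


Common prefix: 'b'
Factored: S -> b S', S' -> x d | a num


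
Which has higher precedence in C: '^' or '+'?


'+' is additive (level 9); '^' is bitwise XOR (level 4)
Higher level binds tighter
'+' has higher precedence than '^'


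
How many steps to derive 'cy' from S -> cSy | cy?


Derivation: S => cy
Steps: 1


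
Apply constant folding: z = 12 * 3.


12 * 3 = 36 at compile time
Optimized: z = 36


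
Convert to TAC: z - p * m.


Break into single-operator statements:
t1 = p * m
t2 = z - t1


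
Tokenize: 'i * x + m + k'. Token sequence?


Scan left to right, longest-match per lexeme
Tokens: ID(i), OP(*), ID(x), OP(+), ID(m), OP(+), ID(k)


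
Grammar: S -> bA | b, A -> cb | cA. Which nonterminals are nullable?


A nonterminal is nullable iff some alternative derives ε (directly, or every symbol in it is nullable)
Nullable: {}


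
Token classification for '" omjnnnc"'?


Pattern: double-quoted sequence
Type: STRING_LITERAL


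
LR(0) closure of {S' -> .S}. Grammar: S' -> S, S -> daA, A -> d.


Start: S' -> .S
For each item with dot before a nonterminal B, add B -> .γ for every B-production
Closure: [S' -> .S, S -> .daA]


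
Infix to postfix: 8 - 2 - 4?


Left to right (same or higher precedence on left)
Postfix: 8 2 - 4 -


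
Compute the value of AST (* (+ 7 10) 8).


Evaluate inner: (+ 7 10) = 17
Evaluate root: (* 17 8) = 136
Result: 136


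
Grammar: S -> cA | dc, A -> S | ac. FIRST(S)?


Per alternative of S: FIRST(cA) = {c}; FIRST(dc) = {d}
FIRST(S) = {c, d}


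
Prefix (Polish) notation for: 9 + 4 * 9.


'*' binds tighter: tree is (+ 9 (* 4 9))
Prefix: + 9 * 4 9


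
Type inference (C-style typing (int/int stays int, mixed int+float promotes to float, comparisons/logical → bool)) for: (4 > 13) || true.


Operand types: bool || bool
Rule: logical operators take bool operands and yield bool
Result type: bool


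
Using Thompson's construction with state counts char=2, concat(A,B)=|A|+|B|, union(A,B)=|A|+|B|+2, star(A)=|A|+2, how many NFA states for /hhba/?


Syntax tree has 4 char leaf(s), 0 union(s), 0 star(s)
chars contribute 4×2 = 8; each union adds +2; each star adds +2
Total: 8 + 0 + 0 = 8 states


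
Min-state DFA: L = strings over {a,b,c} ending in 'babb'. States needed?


Track the longest suffix of input matching a prefix of 'babb': 5 classes (prefixes of length 0..4)
Minimal DFA: 5 states


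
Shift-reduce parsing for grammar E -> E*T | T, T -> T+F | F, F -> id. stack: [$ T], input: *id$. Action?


lookahead ∉ {+} so T won't extend; reduce E -> T
Action: reduce (E -> T)


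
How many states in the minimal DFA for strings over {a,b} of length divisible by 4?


Track length mod 4: states 0..3, accept at 0
Minimal DFA: 4 states


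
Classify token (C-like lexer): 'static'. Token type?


Pattern: reserved word
Type: KEYWORD


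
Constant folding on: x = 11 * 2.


11 * 2 = 22 at compile time
Optimized: x = 22


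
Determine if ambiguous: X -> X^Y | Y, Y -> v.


precedence layered via separate nonterminal Y: deterministic
Unambiguous


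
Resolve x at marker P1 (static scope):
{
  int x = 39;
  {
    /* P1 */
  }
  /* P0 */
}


P1's block does not declare x; resolves to the enclosing declaration at depth 0
x = 39


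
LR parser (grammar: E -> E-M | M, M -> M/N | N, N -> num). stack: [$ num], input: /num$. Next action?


'num' on top is the handle for N -> num
Action: reduce (N -> num)


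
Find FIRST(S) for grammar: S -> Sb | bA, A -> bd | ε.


Per alternative of S: FIRST(Sb) = {b}; FIRST(bA) = {b}
FIRST(S) = {b}


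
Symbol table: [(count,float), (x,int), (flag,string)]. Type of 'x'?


Lookup 'x' → type int


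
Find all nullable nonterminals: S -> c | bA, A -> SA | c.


A nonterminal is nullable iff some alternative derives ε (directly, or every symbol in it is nullable)
Nullable: {}


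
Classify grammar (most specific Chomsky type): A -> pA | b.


Right-linear: every RHS is a terminal or a terminal followed by one nonterminal
Classification: Type 3 (Regular)


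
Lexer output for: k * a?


Scan left to right, longest-match per lexeme
Tokens: ID(k), OP(*), ID(a)


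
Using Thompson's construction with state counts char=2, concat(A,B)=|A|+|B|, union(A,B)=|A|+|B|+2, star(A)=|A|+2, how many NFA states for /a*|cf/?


Syntax tree has 3 char leaf(s), 1 union(s), 1 star(s)
chars contribute 3×2 = 6; each union adds +2; each star adds +2
Total: 6 + 2 + 2 = 10 states


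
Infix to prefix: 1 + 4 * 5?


'*' binds tighter: tree is (+ 1 (* 4 5))
Prefix: + 1 * 4 5


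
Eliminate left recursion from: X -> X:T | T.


Left-recursive alternatives: X:T; non-recursive: T
Introduce X': X -> TX', X' -> :TX' | ε


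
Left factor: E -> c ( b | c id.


Common prefix: 'c'
Factored: E -> c E', E' -> ( b | id


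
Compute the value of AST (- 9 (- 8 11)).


Evaluate inner: (- 8 11) = -3
Evaluate root: (- 9 -3) = 12
Result: 12


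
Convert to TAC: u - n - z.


Break into single-operator statements:
t1 = u - n
t2 = t1 - z


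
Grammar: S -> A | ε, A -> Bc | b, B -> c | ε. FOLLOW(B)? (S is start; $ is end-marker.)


$ ∈ FOLLOW(S). For each A -> αBβ: add FIRST(β)\{ε} to FOLLOW(B); if β nullable, add FOLLOW(A).
FOLLOW(B) = {c}


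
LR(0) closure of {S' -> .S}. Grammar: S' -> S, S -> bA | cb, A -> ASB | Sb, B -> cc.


Start: S' -> .S
For each item with dot before a nonterminal B, add B -> .γ for every B-production
Closure: [S' -> .S, S -> .bA, S -> .cb]


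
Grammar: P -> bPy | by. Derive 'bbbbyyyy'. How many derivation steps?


Derivation: P => bPy => bbPyy => bbbPyyy => bbbbyyyy
Steps: 4


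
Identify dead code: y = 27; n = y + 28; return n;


y is read by n's definition; n is returned
No dead code


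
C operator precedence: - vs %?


'%' is multiplicative (level 10); '-' is additive (level 9)
Higher level binds tighter
'%' has higher precedence than '-'


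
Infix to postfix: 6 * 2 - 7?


Left to right (same or higher precedence on left)
Postfix: 6 2 * 7 -


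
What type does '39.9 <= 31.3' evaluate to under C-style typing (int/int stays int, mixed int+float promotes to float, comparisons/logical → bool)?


Operand types: float <= float
Rule: comparison yields bool
Result type: bool


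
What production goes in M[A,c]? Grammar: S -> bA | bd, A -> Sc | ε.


For [A, c]: ε is nullable and 'c' ∈ FOLLOW(A)
Entry: A -> ε


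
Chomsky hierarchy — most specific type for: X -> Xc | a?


Left-linear: every RHS is a terminal or one nonterminal followed by a terminal
Classification: Type 3 (Regular)


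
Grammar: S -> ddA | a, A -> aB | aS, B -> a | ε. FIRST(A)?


Per alternative of A: FIRST(aB) = {a}; FIRST(aS) = {a}
FIRST(A) = {a}


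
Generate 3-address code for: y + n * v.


Break into single-operator statements:
t1 = n * v
t2 = y + t1


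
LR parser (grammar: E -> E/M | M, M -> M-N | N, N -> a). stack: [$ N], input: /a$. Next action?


'N' (not preceded by M-) is the handle for M -> N
Action: reduce (M -> N)


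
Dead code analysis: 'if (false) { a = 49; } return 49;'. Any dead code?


condition is constant false, so the whole block is unreachable
Dead: 'if (false) { a = 49; }'


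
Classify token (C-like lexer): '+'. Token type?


Pattern: operator symbol
Type: OPERATOR


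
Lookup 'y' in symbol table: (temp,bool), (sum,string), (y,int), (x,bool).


Lookup 'y' → type int


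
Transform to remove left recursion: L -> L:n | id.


Left-recursive alternatives: L:n; non-recursive: id
Introduce L': L -> idL', L' -> :nL' | ε


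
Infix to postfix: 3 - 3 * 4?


* has higher precedence, evaluate 3*4 first
Postfix: 3 3 4 * -


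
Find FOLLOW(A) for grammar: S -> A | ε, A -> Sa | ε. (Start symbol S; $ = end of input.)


$ ∈ FOLLOW(S). For each A -> αBβ: add FIRST(β)\{ε} to FOLLOW(B); if β nullable, add FOLLOW(A).
FOLLOW(A) = {$, a}


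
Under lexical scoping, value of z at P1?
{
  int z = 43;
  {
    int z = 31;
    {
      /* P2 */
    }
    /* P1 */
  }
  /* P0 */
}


z declared in the same block as P1
z = 31


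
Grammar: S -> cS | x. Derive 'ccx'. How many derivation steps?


Derivation: S => cS => ccS => ccx
Steps: 3


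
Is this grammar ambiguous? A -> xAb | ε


balanced x^n…b^n: each string has a unique parse
Unambiguous


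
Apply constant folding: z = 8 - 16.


8 - 16 = -8 at compile time
Optimized: z = -8


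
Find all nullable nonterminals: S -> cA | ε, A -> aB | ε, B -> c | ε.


A nonterminal is nullable iff some alternative derives ε (directly, or every symbol in it is nullable)
Nullable: {A, B, S}


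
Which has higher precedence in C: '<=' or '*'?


'*' is multiplicative (level 10); '<=' is relational (level 7)
Higher level binds tighter
'*' has higher precedence than '<='


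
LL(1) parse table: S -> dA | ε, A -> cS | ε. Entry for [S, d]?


For [S, d]: 'd' ∈ FIRST(dA)
Entry: S -> dA


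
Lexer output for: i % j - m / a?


Scan left to right, longest-match per lexeme
Tokens: ID(i), OP(%), ID(j), OP(-), ID(m), OP(/), ID(a)


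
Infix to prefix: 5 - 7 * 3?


'*' binds tighter: tree is (- 5 (* 7 3))
Prefix: - 5 * 7 3


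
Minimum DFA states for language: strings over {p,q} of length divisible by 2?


Track length mod 2: states 0..1, accept at 0
Minimal DFA: 2 states


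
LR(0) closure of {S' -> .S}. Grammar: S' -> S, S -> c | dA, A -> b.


Start: S' -> .S
For each item with dot before a nonterminal B, add B -> .γ for every B-production
Closure: [S' -> .S, S -> .c, S -> .dA]


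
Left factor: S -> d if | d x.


Common prefix: 'd'
Factored: S -> d S', S' -> if | x


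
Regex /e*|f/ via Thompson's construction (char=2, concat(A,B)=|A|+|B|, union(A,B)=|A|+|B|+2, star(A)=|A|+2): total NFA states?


Syntax tree has 2 char leaf(s), 1 union(s), 1 star(s)
chars contribute 2×2 = 4; each union adds +2; each star adds +2
Total: 4 + 2 + 2 = 8 states


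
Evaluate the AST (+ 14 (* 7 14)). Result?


Evaluate inner: (* 7 14) = 98
Evaluate root: (+ 14 98) = 112
Result: 112


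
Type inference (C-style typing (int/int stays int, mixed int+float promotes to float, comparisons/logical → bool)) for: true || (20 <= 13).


Operand types: bool || bool
Rule: logical operators take bool operands and yield bool
Result type: bool


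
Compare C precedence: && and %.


'%' is multiplicative (level 10); '&&' is logical AND (level 2)
Higher level binds tighter
'%' has higher precedence than '&&'


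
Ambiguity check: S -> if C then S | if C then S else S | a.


dangling else: 'if C then if C then a else a' parses two ways
Ambiguous


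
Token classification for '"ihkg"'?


Pattern: double-quoted sequence
Type: STRING_LITERAL


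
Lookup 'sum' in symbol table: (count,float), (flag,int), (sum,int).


Lookup 'sum' → type int


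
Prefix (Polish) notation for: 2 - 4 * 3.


'*' binds tighter: tree is (- 2 (* 4 3))
Prefix: - 2 * 4 3


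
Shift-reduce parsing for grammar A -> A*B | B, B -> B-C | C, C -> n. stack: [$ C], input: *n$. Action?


'C' (not preceded by B-) is the handle for B -> C
Action: reduce (B -> C)


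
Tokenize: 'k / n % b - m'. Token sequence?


Scan left to right, longest-match per lexeme
Tokens: ID(k), OP(/), ID(n), OP(%), ID(b), OP(-), ID(m)


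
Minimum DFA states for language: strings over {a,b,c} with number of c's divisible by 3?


Track (count of c) mod 3: states 0..2, accept at 0
Minimal DFA: 3 states


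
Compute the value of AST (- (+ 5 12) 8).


Evaluate inner: (+ 5 12) = 17
Evaluate root: (- 17 8) = 9
Result: 9


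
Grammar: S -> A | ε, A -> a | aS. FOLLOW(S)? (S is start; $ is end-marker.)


$ ∈ FOLLOW(S). For each A -> αBβ: add FIRST(β)\{ε} to FOLLOW(B); if β nullable, add FOLLOW(A).
FOLLOW(S) = {$}


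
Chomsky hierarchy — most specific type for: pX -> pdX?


LHS has context (more than one symbol) and |LHS| ≤ |RHS|
Classification: Type 1 (Context-Sensitive)


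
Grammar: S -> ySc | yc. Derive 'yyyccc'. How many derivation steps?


Derivation: S => ySc => yyScc => yyyccc
Steps: 3


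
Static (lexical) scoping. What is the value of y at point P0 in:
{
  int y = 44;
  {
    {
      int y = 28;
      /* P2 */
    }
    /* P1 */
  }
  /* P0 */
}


y declared in the same block as P0
y = 44


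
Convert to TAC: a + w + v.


Break into single-operator statements:
t1 = a + w
t2 = t1 + v


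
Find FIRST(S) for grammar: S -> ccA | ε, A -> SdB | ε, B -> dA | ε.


Per alternative of S: FIRST(ccA) = {c}; FIRST(ε) = {ε}
FIRST(S) = {c, ε}


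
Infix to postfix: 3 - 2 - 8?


Left to right (same or higher precedence on left)
Postfix: 3 2 - 8 -


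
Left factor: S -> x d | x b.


Common prefix: 'x'
Factored: S -> x S', S' -> d | b


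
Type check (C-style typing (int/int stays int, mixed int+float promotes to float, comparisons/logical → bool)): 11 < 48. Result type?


Operand types: int < int
Rule: comparison yields bool
Result type: bool


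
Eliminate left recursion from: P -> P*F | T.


Left-recursive alternatives: P*F; non-recursive: T
Introduce P': P -> TP', P' -> *FP' | ε


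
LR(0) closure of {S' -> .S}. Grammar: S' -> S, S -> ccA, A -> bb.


Start: S' -> .S
For each item with dot before a nonterminal B, add B -> .γ for every B-production
Closure: [S' -> .S, S -> .ccA]


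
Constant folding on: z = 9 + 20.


9 + 20 = 29 at compile time
Optimized: z = 29


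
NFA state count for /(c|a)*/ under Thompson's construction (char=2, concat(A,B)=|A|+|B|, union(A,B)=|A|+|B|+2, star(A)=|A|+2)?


Syntax tree has 2 char leaf(s), 1 union(s), 1 star(s)
chars contribute 2×2 = 4; each union adds +2; each star adds +2
Total: 4 + 2 + 2 = 8 states


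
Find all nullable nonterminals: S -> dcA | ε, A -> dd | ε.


A nonterminal is nullable iff some alternative derives ε (directly, or every symbol in it is nullable)
Nullable: {A, S}


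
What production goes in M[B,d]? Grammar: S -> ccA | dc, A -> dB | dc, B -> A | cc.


For [B, d]: 'd' ∈ FIRST(A)
Entry: B -> A


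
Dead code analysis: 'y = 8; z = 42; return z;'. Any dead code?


y is assigned but never read
Dead: 'y = 8'


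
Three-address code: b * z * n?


Break into single-operator statements:
t1 = b * z
t2 = t1 * n


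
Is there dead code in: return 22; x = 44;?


statement follows a return and is unreachable
Dead: 'x = 44'


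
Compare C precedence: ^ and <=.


'<=' is relational (level 7); '^' is bitwise XOR (level 4)
Higher level binds tighter
'<=' has higher precedence than '^'


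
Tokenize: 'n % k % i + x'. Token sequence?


Scan left to right, longest-match per lexeme
Tokens: ID(n), OP(%), ID(k), OP(%), ID(i), OP(+), ID(x)
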